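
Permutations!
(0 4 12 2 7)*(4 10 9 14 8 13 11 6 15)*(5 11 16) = (0 10 9 14 8 13 16 5 11 6 15 4 12 2 7) = [10, 1, 7, 3, 12, 11, 15, 0, 13, 14, 9, 6, 2, 16, 8, 4, 5]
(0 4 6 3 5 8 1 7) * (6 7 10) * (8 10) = (0 4 7)(1 8)(3 5 10 6) = [4, 8, 2, 5, 7, 10, 3, 0, 1, 9, 6]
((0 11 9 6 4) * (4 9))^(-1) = (0 4 11)(6 9) = [4, 1, 2, 3, 11, 5, 9, 7, 8, 6, 10, 0]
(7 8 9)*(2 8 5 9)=(2 8)(5 9 7)=[0, 1, 8, 3, 4, 9, 6, 5, 2, 7]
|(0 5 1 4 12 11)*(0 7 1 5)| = |(1 4 12 11 7)| = 5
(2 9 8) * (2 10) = [0, 1, 9, 3, 4, 5, 6, 7, 10, 8, 2] = (2 9 8 10)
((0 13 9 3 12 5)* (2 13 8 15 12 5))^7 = [3, 1, 15, 13, 4, 9, 6, 7, 5, 2, 10, 11, 8, 12, 14, 0] = (0 3 13 12 8 5 9 2 15)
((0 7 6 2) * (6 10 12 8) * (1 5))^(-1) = (0 2 6 8 12 10 7)(1 5) = [2, 5, 6, 3, 4, 1, 8, 0, 12, 9, 7, 11, 10]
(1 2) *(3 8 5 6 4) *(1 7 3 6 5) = [0, 2, 7, 8, 6, 5, 4, 3, 1] = (1 2 7 3 8)(4 6)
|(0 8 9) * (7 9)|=4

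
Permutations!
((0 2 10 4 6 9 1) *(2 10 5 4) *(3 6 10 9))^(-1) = (0 1 9)(2 10 4 5)(3 6) = [1, 9, 10, 6, 5, 2, 3, 7, 8, 0, 4]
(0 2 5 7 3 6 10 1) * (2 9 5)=(0 9 5 7 3 6 10 1)=[9, 0, 2, 6, 4, 7, 10, 3, 8, 5, 1]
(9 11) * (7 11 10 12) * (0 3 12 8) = (0 3 12 7 11 9 10 8) = [3, 1, 2, 12, 4, 5, 6, 11, 0, 10, 8, 9, 7]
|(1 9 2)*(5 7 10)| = |(1 9 2)(5 7 10)| = 3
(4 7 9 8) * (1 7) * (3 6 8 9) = (9)(1 7 3 6 8 4) = [0, 7, 2, 6, 1, 5, 8, 3, 4, 9]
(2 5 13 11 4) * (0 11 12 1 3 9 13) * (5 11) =(0 5)(1 3 9 13 12)(2 11 4) =[5, 3, 11, 9, 2, 0, 6, 7, 8, 13, 10, 4, 1, 12]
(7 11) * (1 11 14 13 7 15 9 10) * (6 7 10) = [0, 11, 2, 3, 4, 5, 7, 14, 8, 6, 1, 15, 12, 10, 13, 9] = (1 11 15 9 6 7 14 13 10)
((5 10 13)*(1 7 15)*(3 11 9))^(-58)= [0, 15, 2, 9, 4, 13, 6, 1, 8, 11, 5, 3, 12, 10, 14, 7]= (1 15 7)(3 9 11)(5 13 10)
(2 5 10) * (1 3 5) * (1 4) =(1 3 5 10 2 4) =[0, 3, 4, 5, 1, 10, 6, 7, 8, 9, 2]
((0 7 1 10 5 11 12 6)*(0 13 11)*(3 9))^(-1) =(0 5 10 1 7)(3 9)(6 12 11 13) =[5, 7, 2, 9, 4, 10, 12, 0, 8, 3, 1, 13, 11, 6]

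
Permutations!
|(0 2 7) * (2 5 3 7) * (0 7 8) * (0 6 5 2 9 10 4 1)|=|(0 2 9 10 4 1)(3 8 6 5)|=12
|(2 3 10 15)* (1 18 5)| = |(1 18 5)(2 3 10 15)| = 12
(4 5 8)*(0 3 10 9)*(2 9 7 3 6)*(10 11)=(0 6 2 9)(3 11 10 7)(4 5 8)=[6, 1, 9, 11, 5, 8, 2, 3, 4, 0, 7, 10]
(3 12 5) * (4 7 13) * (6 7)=(3 12 5)(4 6 7 13)=[0, 1, 2, 12, 6, 3, 7, 13, 8, 9, 10, 11, 5, 4]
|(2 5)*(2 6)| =|(2 5 6)| =3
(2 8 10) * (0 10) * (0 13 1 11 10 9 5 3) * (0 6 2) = (0 9 5 3 6 2 8 13 1 11 10) = [9, 11, 8, 6, 4, 3, 2, 7, 13, 5, 0, 10, 12, 1]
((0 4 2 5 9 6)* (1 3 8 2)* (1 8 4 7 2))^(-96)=(9)=[0, 1, 2, 3, 4, 5, 6, 7, 8, 9]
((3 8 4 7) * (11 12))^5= (3 8 4 7)(11 12)= [0, 1, 2, 8, 7, 5, 6, 3, 4, 9, 10, 12, 11]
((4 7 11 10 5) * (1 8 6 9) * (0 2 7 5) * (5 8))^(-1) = (0 10 11 7 2)(1 9 6 8 4 5) = [10, 9, 0, 3, 5, 1, 8, 2, 4, 6, 11, 7]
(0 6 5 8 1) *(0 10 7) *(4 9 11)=[6, 10, 2, 3, 9, 8, 5, 0, 1, 11, 7, 4]=(0 6 5 8 1 10 7)(4 9 11)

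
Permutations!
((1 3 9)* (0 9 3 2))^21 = (0 9 1 2) = [9, 2, 0, 3, 4, 5, 6, 7, 8, 1]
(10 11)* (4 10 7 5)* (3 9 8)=(3 9 8)(4 10 11 7 5)=[0, 1, 2, 9, 10, 4, 6, 5, 3, 8, 11, 7]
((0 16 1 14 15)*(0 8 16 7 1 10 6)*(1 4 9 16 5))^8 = (0 7 4 9 16 10 6)(1 8 14 5 15) = [7, 8, 2, 3, 9, 15, 0, 4, 14, 16, 6, 11, 12, 13, 5, 1, 10]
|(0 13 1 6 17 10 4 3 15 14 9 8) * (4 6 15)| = |(0 13 1 15 14 9 8)(3 4)(6 17 10)| = 42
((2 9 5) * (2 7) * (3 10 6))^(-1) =[0, 1, 7, 6, 4, 9, 10, 5, 8, 2, 3] =(2 7 5 9)(3 6 10)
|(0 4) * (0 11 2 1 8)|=6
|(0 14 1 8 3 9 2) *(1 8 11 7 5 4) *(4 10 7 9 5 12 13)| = 14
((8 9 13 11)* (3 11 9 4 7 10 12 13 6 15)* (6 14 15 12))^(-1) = (3 15 14 9 13 12 6 10 7 4 8 11) = [0, 1, 2, 15, 8, 5, 10, 4, 11, 13, 7, 3, 6, 12, 9, 14]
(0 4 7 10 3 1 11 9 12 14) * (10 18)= [4, 11, 2, 1, 7, 5, 6, 18, 8, 12, 3, 9, 14, 13, 0, 15, 16, 17, 10]= (0 4 7 18 10 3 1 11 9 12 14)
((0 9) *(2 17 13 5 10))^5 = [9, 1, 2, 3, 4, 5, 6, 7, 8, 0, 10, 11, 12, 13, 14, 15, 16, 17] = (17)(0 9)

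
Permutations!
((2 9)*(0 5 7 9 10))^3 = (0 9)(2 5)(7 10) = [9, 1, 5, 3, 4, 2, 6, 10, 8, 0, 7]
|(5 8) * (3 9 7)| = |(3 9 7)(5 8)| = 6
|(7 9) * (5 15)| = |(5 15)(7 9)| = 2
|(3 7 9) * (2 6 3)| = 5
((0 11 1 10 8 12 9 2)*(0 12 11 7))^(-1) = (0 7)(1 11 8 10)(2 9 12) = [7, 11, 9, 3, 4, 5, 6, 0, 10, 12, 1, 8, 2]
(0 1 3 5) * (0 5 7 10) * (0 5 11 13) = (0 1 3 7 10 5 11 13) = [1, 3, 2, 7, 4, 11, 6, 10, 8, 9, 5, 13, 12, 0]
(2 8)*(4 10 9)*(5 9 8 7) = (2 7 5 9 4 10 8) = [0, 1, 7, 3, 10, 9, 6, 5, 2, 4, 8]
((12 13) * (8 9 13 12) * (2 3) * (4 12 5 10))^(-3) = (13)(2 3)(4 12 5 10) = [0, 1, 3, 2, 12, 10, 6, 7, 8, 9, 4, 11, 5, 13]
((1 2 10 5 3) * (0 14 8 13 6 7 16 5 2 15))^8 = (0 3 7 8 15 5 6 14 1 16 13) = [3, 16, 2, 7, 4, 6, 14, 8, 15, 9, 10, 11, 12, 0, 1, 5, 13]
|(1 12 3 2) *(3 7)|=5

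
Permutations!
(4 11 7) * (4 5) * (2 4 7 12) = (2 4 11 12)(5 7) = [0, 1, 4, 3, 11, 7, 6, 5, 8, 9, 10, 12, 2]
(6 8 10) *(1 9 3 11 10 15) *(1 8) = (1 9 3 11 10 6)(8 15) = [0, 9, 2, 11, 4, 5, 1, 7, 15, 3, 6, 10, 12, 13, 14, 8]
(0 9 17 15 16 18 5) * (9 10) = (0 10 9 17 15 16 18 5) = [10, 1, 2, 3, 4, 0, 6, 7, 8, 17, 9, 11, 12, 13, 14, 16, 18, 15, 5]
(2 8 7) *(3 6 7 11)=(2 8 11 3 6 7)=[0, 1, 8, 6, 4, 5, 7, 2, 11, 9, 10, 3]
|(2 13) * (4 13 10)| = 4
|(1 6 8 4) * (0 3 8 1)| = |(0 3 8 4)(1 6)| = 4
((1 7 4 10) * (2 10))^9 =(1 10 2 4 7) =[0, 10, 4, 3, 7, 5, 6, 1, 8, 9, 2]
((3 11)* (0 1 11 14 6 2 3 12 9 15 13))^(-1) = (0 13 15 9 12 11 1)(2 6 14 3) = [13, 0, 6, 2, 4, 5, 14, 7, 8, 12, 10, 1, 11, 15, 3, 9]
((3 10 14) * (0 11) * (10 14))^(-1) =[11, 1, 2, 14, 4, 5, 6, 7, 8, 9, 10, 0, 12, 13, 3] =(0 11)(3 14)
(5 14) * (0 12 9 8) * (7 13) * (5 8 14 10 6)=(0 12 9 14 8)(5 10 6)(7 13)=[12, 1, 2, 3, 4, 10, 5, 13, 0, 14, 6, 11, 9, 7, 8]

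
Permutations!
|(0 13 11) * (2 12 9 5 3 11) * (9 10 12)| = |(0 13 2 9 5 3 11)(10 12)| = 14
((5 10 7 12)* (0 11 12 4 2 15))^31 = (0 10 15 5 2 12 4 11 7) = [10, 1, 12, 3, 11, 2, 6, 0, 8, 9, 15, 7, 4, 13, 14, 5]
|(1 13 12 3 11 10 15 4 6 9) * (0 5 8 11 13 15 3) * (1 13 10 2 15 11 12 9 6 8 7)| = 10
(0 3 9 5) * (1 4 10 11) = (0 3 9 5)(1 4 10 11) = [3, 4, 2, 9, 10, 0, 6, 7, 8, 5, 11, 1]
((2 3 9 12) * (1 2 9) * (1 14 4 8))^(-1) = [0, 8, 1, 2, 14, 5, 6, 7, 4, 12, 10, 11, 9, 13, 3] = (1 8 4 14 3 2)(9 12)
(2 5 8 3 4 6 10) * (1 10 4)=(1 10 2 5 8 3)(4 6)=[0, 10, 5, 1, 6, 8, 4, 7, 3, 9, 2]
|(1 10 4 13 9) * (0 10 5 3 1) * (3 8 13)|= 9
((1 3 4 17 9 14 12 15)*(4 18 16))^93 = (1 16 9 15 18 17 12 3 4 14) = [0, 16, 2, 4, 14, 5, 6, 7, 8, 15, 10, 11, 3, 13, 1, 18, 9, 12, 17]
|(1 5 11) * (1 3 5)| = 3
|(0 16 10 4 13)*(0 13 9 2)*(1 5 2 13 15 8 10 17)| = |(0 16 17 1 5 2)(4 9 13 15 8 10)| = 6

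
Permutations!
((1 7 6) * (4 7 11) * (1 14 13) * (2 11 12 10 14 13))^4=(1 2 6 10 4)(7 12 11 13 14)=[0, 2, 6, 3, 1, 5, 10, 12, 8, 9, 4, 13, 11, 14, 7]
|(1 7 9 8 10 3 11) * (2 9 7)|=|(1 2 9 8 10 3 11)|=7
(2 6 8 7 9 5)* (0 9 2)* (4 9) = (0 4 9 5)(2 6 8 7) = [4, 1, 6, 3, 9, 0, 8, 2, 7, 5]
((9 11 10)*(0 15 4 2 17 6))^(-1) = (0 6 17 2 4 15)(9 10 11) = [6, 1, 4, 3, 15, 5, 17, 7, 8, 10, 11, 9, 12, 13, 14, 0, 16, 2]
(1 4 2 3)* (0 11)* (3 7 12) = [11, 4, 7, 1, 2, 5, 6, 12, 8, 9, 10, 0, 3] = (0 11)(1 4 2 7 12 3)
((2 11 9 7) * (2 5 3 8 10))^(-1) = (2 10 8 3 5 7 9 11) = [0, 1, 10, 5, 4, 7, 6, 9, 3, 11, 8, 2]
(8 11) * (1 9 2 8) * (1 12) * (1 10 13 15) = (1 9 2 8 11 12 10 13 15) = [0, 9, 8, 3, 4, 5, 6, 7, 11, 2, 13, 12, 10, 15, 14, 1]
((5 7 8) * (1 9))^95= (1 9)(5 8 7)= [0, 9, 2, 3, 4, 8, 6, 5, 7, 1]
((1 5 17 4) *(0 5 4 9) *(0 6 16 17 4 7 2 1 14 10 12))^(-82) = (0 4 10)(1 2 7)(5 14 12)(6 17)(9 16) = [4, 2, 7, 3, 10, 14, 17, 1, 8, 16, 0, 11, 5, 13, 12, 15, 9, 6]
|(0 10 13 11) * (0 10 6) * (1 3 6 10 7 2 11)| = 6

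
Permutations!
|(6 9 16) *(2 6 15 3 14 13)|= 8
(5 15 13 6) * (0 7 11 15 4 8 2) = [7, 1, 0, 3, 8, 4, 5, 11, 2, 9, 10, 15, 12, 6, 14, 13] = (0 7 11 15 13 6 5 4 8 2)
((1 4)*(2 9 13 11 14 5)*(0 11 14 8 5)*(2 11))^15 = (14)(1 4) = [0, 4, 2, 3, 1, 5, 6, 7, 8, 9, 10, 11, 12, 13, 14]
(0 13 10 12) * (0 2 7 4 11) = (0 13 10 12 2 7 4 11) = [13, 1, 7, 3, 11, 5, 6, 4, 8, 9, 12, 0, 2, 10]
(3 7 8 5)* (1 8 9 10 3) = (1 8 5)(3 7 9 10) = [0, 8, 2, 7, 4, 1, 6, 9, 5, 10, 3]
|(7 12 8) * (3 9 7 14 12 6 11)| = 15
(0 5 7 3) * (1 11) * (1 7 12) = (0 5 12 1 11 7 3) = [5, 11, 2, 0, 4, 12, 6, 3, 8, 9, 10, 7, 1]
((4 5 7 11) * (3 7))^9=(3 5 4 11 7)=[0, 1, 2, 5, 11, 4, 6, 3, 8, 9, 10, 7]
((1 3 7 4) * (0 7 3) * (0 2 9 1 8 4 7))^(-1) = (1 9 2)(4 8) = [0, 9, 1, 3, 8, 5, 6, 7, 4, 2]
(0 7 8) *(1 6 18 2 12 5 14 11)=(0 7 8)(1 6 18 2 12 5 14 11)=[7, 6, 12, 3, 4, 14, 18, 8, 0, 9, 10, 1, 5, 13, 11, 15, 16, 17, 2]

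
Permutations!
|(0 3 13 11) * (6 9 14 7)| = |(0 3 13 11)(6 9 14 7)| = 4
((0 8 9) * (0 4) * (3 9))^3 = (0 9 8 4 3) = [9, 1, 2, 0, 3, 5, 6, 7, 4, 8]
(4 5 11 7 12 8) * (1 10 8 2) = [0, 10, 1, 3, 5, 11, 6, 12, 4, 9, 8, 7, 2] = (1 10 8 4 5 11 7 12 2)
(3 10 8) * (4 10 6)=[0, 1, 2, 6, 10, 5, 4, 7, 3, 9, 8]=(3 6 4 10 8)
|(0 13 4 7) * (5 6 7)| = |(0 13 4 5 6 7)| = 6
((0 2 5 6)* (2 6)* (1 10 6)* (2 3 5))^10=[10, 6, 2, 3, 4, 5, 1, 7, 8, 9, 0]=(0 10)(1 6)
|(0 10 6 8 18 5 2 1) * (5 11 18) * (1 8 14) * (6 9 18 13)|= |(0 10 9 18 11 13 6 14 1)(2 8 5)|= 9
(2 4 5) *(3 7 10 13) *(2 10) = (2 4 5 10 13 3 7) = [0, 1, 4, 7, 5, 10, 6, 2, 8, 9, 13, 11, 12, 3]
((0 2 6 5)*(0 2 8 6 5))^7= [8, 1, 5, 3, 4, 2, 0, 7, 6]= (0 8 6)(2 5)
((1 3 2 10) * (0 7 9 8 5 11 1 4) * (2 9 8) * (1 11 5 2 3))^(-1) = (11)(0 4 10 2 8 7)(3 9) = [4, 1, 8, 9, 10, 5, 6, 0, 7, 3, 2, 11]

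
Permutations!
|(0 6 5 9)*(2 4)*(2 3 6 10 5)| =4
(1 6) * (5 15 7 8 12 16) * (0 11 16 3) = (0 11 16 5 15 7 8 12 3)(1 6) = [11, 6, 2, 0, 4, 15, 1, 8, 12, 9, 10, 16, 3, 13, 14, 7, 5]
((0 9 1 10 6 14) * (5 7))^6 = (14) = [0, 1, 2, 3, 4, 5, 6, 7, 8, 9, 10, 11, 12, 13, 14]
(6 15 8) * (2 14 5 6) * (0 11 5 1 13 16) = (0 11 5 6 15 8 2 14 1 13 16) = [11, 13, 14, 3, 4, 6, 15, 7, 2, 9, 10, 5, 12, 16, 1, 8, 0]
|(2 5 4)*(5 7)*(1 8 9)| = 12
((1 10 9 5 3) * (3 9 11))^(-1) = [0, 3, 2, 11, 4, 9, 6, 7, 8, 5, 1, 10] = (1 3 11 10)(5 9)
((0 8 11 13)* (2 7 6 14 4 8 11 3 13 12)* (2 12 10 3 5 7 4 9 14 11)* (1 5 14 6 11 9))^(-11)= (0 2 4 8 14 1 5 7 11 10 3 13)(6 9)= [2, 5, 4, 13, 8, 7, 9, 11, 14, 6, 3, 10, 12, 0, 1]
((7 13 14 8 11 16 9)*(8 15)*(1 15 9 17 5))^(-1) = (1 5 17 16 11 8 15)(7 9 14 13) = [0, 5, 2, 3, 4, 17, 6, 9, 15, 14, 10, 8, 12, 7, 13, 1, 11, 16]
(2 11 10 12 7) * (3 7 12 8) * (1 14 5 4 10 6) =[0, 14, 11, 7, 10, 4, 1, 2, 3, 9, 8, 6, 12, 13, 5] =(1 14 5 4 10 8 3 7 2 11 6)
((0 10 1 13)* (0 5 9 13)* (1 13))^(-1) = (0 1 9 5 13 10) = [1, 9, 2, 3, 4, 13, 6, 7, 8, 5, 0, 11, 12, 10]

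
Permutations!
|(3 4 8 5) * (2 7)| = |(2 7)(3 4 8 5)| = 4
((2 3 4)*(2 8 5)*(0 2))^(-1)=(0 5 8 4 3 2)=[5, 1, 0, 2, 3, 8, 6, 7, 4]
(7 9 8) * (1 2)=(1 2)(7 9 8)=[0, 2, 1, 3, 4, 5, 6, 9, 7, 8]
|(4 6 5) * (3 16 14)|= 3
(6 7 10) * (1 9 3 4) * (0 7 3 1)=(0 7 10 6 3 4)(1 9)=[7, 9, 2, 4, 0, 5, 3, 10, 8, 1, 6]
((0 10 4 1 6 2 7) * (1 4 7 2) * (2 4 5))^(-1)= (0 7 10)(1 6)(2 5 4)= [7, 6, 5, 3, 2, 4, 1, 10, 8, 9, 0]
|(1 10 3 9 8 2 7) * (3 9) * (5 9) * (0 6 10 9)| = |(0 6 10 5)(1 9 8 2 7)| = 20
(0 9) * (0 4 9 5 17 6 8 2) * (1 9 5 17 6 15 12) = [17, 9, 0, 3, 5, 6, 8, 7, 2, 4, 10, 11, 1, 13, 14, 12, 16, 15] = (0 17 15 12 1 9 4 5 6 8 2)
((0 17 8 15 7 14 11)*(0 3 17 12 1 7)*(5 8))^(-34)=(0 15 8 5 17 3 11 14 7 1 12)=[15, 12, 2, 11, 4, 17, 6, 1, 5, 9, 10, 14, 0, 13, 7, 8, 16, 3]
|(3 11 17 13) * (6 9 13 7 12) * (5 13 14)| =10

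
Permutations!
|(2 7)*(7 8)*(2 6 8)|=|(6 8 7)|=3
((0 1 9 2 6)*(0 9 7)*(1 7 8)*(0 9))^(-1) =[6, 8, 9, 3, 4, 5, 2, 0, 1, 7] =(0 6 2 9 7)(1 8)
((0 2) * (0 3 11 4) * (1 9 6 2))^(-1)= [4, 0, 6, 2, 11, 5, 9, 7, 8, 1, 10, 3]= (0 4 11 3 2 6 9 1)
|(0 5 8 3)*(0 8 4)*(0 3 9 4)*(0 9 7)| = |(0 5 9 4 3 8 7)| = 7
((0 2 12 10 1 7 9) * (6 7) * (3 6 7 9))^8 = (0 9 6 3 7 1 10 12 2) = [9, 10, 0, 7, 4, 5, 3, 1, 8, 6, 12, 11, 2]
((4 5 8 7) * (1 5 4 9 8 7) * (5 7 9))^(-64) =[0, 7, 2, 3, 4, 9, 6, 5, 1, 8] =(1 7 5 9 8)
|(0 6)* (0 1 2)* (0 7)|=|(0 6 1 2 7)|=5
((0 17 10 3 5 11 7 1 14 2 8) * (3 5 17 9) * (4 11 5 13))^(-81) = (0 14 11 10 9 2 7 13 3 8 1 4 17) = [14, 4, 7, 8, 17, 5, 6, 13, 1, 2, 9, 10, 12, 3, 11, 15, 16, 0]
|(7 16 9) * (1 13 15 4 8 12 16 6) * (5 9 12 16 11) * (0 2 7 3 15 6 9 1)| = 15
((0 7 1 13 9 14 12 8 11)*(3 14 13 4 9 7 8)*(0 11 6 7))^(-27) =(14)(0 4 6 13 1 8 9 7) =[4, 8, 2, 3, 6, 5, 13, 0, 9, 7, 10, 11, 12, 1, 14]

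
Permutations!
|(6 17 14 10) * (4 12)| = 4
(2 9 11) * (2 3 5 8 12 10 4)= [0, 1, 9, 5, 2, 8, 6, 7, 12, 11, 4, 3, 10]= (2 9 11 3 5 8 12 10 4)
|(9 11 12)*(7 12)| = 4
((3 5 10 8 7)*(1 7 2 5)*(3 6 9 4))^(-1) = (1 3 4 9 6 7)(2 8 10 5) = [0, 3, 8, 4, 9, 2, 7, 1, 10, 6, 5]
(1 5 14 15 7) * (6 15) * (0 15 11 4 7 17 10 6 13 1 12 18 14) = (0 15 17 10 6 11 4 7 12 18 14 13 1 5) = [15, 5, 2, 3, 7, 0, 11, 12, 8, 9, 6, 4, 18, 1, 13, 17, 16, 10, 14]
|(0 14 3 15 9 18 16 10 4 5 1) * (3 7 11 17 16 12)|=10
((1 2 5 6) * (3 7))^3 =[0, 6, 1, 7, 4, 2, 5, 3] =(1 6 5 2)(3 7)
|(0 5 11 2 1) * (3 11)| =6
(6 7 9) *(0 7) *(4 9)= [7, 1, 2, 3, 9, 5, 0, 4, 8, 6]= (0 7 4 9 6)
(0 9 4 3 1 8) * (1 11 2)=(0 9 4 3 11 2 1 8)=[9, 8, 1, 11, 3, 5, 6, 7, 0, 4, 10, 2]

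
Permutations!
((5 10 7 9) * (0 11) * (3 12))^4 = [0, 1, 2, 3, 4, 5, 6, 7, 8, 9, 10, 11, 12] = (12)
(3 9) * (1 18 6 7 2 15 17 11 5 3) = [0, 18, 15, 9, 4, 3, 7, 2, 8, 1, 10, 5, 12, 13, 14, 17, 16, 11, 6] = (1 18 6 7 2 15 17 11 5 3 9)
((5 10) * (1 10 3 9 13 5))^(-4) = (13) = [0, 1, 2, 3, 4, 5, 6, 7, 8, 9, 10, 11, 12, 13]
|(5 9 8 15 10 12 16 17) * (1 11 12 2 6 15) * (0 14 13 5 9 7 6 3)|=|(0 14 13 5 7 6 15 10 2 3)(1 11 12 16 17 9 8)|=70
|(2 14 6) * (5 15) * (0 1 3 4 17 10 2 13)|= |(0 1 3 4 17 10 2 14 6 13)(5 15)|= 10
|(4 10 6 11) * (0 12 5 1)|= |(0 12 5 1)(4 10 6 11)|= 4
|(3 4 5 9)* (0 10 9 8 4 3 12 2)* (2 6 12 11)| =|(0 10 9 11 2)(4 5 8)(6 12)| =30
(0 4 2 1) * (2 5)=(0 4 5 2 1)=[4, 0, 1, 3, 5, 2]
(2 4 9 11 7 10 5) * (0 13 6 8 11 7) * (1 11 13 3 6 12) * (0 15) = (0 3 6 8 13 12 1 11 15)(2 4 9 7 10 5) = [3, 11, 4, 6, 9, 2, 8, 10, 13, 7, 5, 15, 1, 12, 14, 0]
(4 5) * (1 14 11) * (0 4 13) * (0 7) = (0 4 5 13 7)(1 14 11) = [4, 14, 2, 3, 5, 13, 6, 0, 8, 9, 10, 1, 12, 7, 11]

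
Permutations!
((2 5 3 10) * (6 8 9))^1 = (2 5 3 10)(6 8 9) = [0, 1, 5, 10, 4, 3, 8, 7, 9, 6, 2]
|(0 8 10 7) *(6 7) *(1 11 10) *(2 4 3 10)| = |(0 8 1 11 2 4 3 10 6 7)| = 10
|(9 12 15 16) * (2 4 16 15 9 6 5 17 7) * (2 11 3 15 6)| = |(2 4 16)(3 15 6 5 17 7 11)(9 12)| = 42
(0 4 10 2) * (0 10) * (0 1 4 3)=[3, 4, 10, 0, 1, 5, 6, 7, 8, 9, 2]=(0 3)(1 4)(2 10)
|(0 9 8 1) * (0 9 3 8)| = |(0 3 8 1 9)| = 5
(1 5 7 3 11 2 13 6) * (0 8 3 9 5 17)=(0 8 3 11 2 13 6 1 17)(5 7 9)=[8, 17, 13, 11, 4, 7, 1, 9, 3, 5, 10, 2, 12, 6, 14, 15, 16, 0]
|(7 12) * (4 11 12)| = 4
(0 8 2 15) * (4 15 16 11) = [8, 1, 16, 3, 15, 5, 6, 7, 2, 9, 10, 4, 12, 13, 14, 0, 11] = (0 8 2 16 11 4 15)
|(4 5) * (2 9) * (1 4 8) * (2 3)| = 12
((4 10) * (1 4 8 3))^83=[0, 8, 2, 10, 3, 5, 6, 7, 4, 9, 1]=(1 8 4 3 10)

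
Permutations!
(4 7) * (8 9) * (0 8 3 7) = (0 8 9 3 7 4) = [8, 1, 2, 7, 0, 5, 6, 4, 9, 3]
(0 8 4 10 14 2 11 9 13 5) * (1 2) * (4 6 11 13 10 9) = (0 8 6 11 4 9 10 14 1 2 13 5) = [8, 2, 13, 3, 9, 0, 11, 7, 6, 10, 14, 4, 12, 5, 1]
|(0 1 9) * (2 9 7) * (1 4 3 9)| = 12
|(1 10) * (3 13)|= |(1 10)(3 13)|= 2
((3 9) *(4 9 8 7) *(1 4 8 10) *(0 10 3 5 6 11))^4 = (0 9)(1 6)(4 11)(5 10) = [9, 6, 2, 3, 11, 10, 1, 7, 8, 0, 5, 4]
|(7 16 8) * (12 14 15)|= 3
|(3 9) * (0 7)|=2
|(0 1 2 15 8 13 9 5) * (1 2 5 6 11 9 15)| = 12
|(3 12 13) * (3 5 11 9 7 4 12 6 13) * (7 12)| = 14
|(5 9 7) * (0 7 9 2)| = 4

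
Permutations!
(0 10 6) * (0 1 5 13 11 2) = (0 10 6 1 5 13 11 2) = [10, 5, 0, 3, 4, 13, 1, 7, 8, 9, 6, 2, 12, 11]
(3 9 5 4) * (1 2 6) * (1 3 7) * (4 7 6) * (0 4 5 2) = (0 4 6 3 9 2 5 7 1) = [4, 0, 5, 9, 6, 7, 3, 1, 8, 2]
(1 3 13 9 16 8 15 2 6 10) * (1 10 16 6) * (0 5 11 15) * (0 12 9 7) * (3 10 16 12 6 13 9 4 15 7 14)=(0 5 11 7)(1 10 16 8 6 12 4 15 2)(3 9 13 14)=[5, 10, 1, 9, 15, 11, 12, 0, 6, 13, 16, 7, 4, 14, 3, 2, 8]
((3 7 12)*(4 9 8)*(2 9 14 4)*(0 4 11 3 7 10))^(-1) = (0 10 3 11 14 4)(2 8 9)(7 12) = [10, 1, 8, 11, 0, 5, 6, 12, 9, 2, 3, 14, 7, 13, 4]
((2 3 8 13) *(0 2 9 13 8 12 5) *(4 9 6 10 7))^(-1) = (0 5 12 3 2)(4 7 10 6 13 9) = [5, 1, 0, 2, 7, 12, 13, 10, 8, 4, 6, 11, 3, 9]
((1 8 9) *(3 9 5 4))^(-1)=[0, 9, 2, 4, 5, 8, 6, 7, 1, 3]=(1 9 3 4 5 8)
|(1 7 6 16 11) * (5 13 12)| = 15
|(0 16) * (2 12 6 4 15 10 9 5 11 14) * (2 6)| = |(0 16)(2 12)(4 15 10 9 5 11 14 6)| = 8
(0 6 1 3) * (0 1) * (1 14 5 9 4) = [6, 3, 2, 14, 1, 9, 0, 7, 8, 4, 10, 11, 12, 13, 5] = (0 6)(1 3 14 5 9 4)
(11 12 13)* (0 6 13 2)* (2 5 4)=[6, 1, 0, 3, 2, 4, 13, 7, 8, 9, 10, 12, 5, 11]=(0 6 13 11 12 5 4 2)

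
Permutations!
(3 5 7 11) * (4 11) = (3 5 7 4 11) = [0, 1, 2, 5, 11, 7, 6, 4, 8, 9, 10, 3]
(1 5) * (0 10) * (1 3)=(0 10)(1 5 3)=[10, 5, 2, 1, 4, 3, 6, 7, 8, 9, 0]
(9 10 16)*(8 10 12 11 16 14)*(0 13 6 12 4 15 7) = (0 13 6 12 11 16 9 4 15 7)(8 10 14) = [13, 1, 2, 3, 15, 5, 12, 0, 10, 4, 14, 16, 11, 6, 8, 7, 9]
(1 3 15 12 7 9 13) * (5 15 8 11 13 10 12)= (1 3 8 11 13)(5 15)(7 9 10 12)= [0, 3, 2, 8, 4, 15, 6, 9, 11, 10, 12, 13, 7, 1, 14, 5]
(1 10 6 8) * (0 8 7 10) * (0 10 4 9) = (0 8 1 10 6 7 4 9) = [8, 10, 2, 3, 9, 5, 7, 4, 1, 0, 6]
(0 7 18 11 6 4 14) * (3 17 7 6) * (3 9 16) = (0 6 4 14)(3 17 7 18 11 9 16) = [6, 1, 2, 17, 14, 5, 4, 18, 8, 16, 10, 9, 12, 13, 0, 15, 3, 7, 11]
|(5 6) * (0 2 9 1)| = |(0 2 9 1)(5 6)| = 4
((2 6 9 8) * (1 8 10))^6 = [0, 1, 2, 3, 4, 5, 6, 7, 8, 9, 10] = (10)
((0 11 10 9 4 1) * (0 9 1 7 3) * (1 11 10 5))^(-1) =(0 3 7 4 9 1 5 11 10) =[3, 5, 2, 7, 9, 11, 6, 4, 8, 1, 0, 10]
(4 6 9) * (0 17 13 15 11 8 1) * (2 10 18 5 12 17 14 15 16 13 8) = (0 14 15 11 2 10 18 5 12 17 8 1)(4 6 9)(13 16) = [14, 0, 10, 3, 6, 12, 9, 7, 1, 4, 18, 2, 17, 16, 15, 11, 13, 8, 5]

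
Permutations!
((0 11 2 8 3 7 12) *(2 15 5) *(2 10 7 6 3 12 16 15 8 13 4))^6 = (0 8)(5 10 7 16 15)(11 12) = [8, 1, 2, 3, 4, 10, 6, 16, 0, 9, 7, 12, 11, 13, 14, 5, 15]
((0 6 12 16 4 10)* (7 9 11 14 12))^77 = (0 16 11 6 4 14 7 10 12 9) = [16, 1, 2, 3, 14, 5, 4, 10, 8, 0, 12, 6, 9, 13, 7, 15, 11]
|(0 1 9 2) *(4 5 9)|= |(0 1 4 5 9 2)|= 6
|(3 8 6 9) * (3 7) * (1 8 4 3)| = |(1 8 6 9 7)(3 4)| = 10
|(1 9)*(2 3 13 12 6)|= 10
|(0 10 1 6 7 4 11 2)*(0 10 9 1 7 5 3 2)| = 11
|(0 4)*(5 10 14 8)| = 4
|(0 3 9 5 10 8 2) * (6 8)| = 8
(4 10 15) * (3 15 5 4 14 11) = (3 15 14 11)(4 10 5) = [0, 1, 2, 15, 10, 4, 6, 7, 8, 9, 5, 3, 12, 13, 11, 14]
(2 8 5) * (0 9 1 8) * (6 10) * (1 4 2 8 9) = [1, 9, 0, 3, 2, 8, 10, 7, 5, 4, 6] = (0 1 9 4 2)(5 8)(6 10)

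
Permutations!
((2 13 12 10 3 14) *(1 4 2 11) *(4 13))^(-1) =(1 11 14 3 10 12 13)(2 4) =[0, 11, 4, 10, 2, 5, 6, 7, 8, 9, 12, 14, 13, 1, 3]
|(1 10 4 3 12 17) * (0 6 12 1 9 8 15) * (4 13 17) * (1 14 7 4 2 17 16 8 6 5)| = 40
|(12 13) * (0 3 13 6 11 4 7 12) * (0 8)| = 20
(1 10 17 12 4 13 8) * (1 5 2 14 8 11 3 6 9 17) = (1 10)(2 14 8 5)(3 6 9 17 12 4 13 11) = [0, 10, 14, 6, 13, 2, 9, 7, 5, 17, 1, 3, 4, 11, 8, 15, 16, 12]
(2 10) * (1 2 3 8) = (1 2 10 3 8) = [0, 2, 10, 8, 4, 5, 6, 7, 1, 9, 3]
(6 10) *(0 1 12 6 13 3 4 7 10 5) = [1, 12, 2, 4, 7, 0, 5, 10, 8, 9, 13, 11, 6, 3] = (0 1 12 6 5)(3 4 7 10 13)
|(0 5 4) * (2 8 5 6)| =|(0 6 2 8 5 4)| =6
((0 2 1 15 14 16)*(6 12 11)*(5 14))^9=[1, 5, 15, 3, 4, 16, 6, 7, 8, 9, 10, 11, 12, 13, 0, 14, 2]=(0 1 5 16 2 15 14)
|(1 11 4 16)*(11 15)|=|(1 15 11 4 16)|=5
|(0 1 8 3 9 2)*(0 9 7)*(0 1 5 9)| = |(0 5 9 2)(1 8 3 7)| = 4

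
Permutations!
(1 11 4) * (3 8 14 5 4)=(1 11 3 8 14 5 4)=[0, 11, 2, 8, 1, 4, 6, 7, 14, 9, 10, 3, 12, 13, 5]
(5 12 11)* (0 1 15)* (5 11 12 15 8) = (0 1 8 5 15) = [1, 8, 2, 3, 4, 15, 6, 7, 5, 9, 10, 11, 12, 13, 14, 0]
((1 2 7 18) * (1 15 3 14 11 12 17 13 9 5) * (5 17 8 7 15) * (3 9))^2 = (1 15 17 3 11 8 18)(2 9 13 14 12 7 5) = [0, 15, 9, 11, 4, 2, 6, 5, 18, 13, 10, 8, 7, 14, 12, 17, 16, 3, 1]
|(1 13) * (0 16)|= |(0 16)(1 13)|= 2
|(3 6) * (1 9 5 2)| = 4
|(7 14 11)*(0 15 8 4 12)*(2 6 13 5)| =60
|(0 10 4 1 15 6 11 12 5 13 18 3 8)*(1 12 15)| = 9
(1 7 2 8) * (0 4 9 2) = (0 4 9 2 8 1 7) = [4, 7, 8, 3, 9, 5, 6, 0, 1, 2]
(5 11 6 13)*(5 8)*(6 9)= (5 11 9 6 13 8)= [0, 1, 2, 3, 4, 11, 13, 7, 5, 6, 10, 9, 12, 8]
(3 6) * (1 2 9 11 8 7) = [0, 2, 9, 6, 4, 5, 3, 1, 7, 11, 10, 8] = (1 2 9 11 8 7)(3 6)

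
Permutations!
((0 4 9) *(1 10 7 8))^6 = [0, 7, 2, 3, 4, 5, 6, 1, 10, 9, 8] = (1 7)(8 10)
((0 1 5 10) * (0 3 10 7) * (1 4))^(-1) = [7, 4, 2, 10, 0, 1, 6, 5, 8, 9, 3] = (0 7 5 1 4)(3 10)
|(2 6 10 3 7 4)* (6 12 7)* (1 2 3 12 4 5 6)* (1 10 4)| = |(1 2)(3 10 12 7 5 6 4)| = 14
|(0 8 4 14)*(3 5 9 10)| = |(0 8 4 14)(3 5 9 10)| = 4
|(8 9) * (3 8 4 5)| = |(3 8 9 4 5)| = 5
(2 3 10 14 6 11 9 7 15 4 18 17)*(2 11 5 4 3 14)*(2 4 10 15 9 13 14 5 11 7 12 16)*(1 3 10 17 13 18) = (1 3 15 10 4)(2 5 17 7 9 12 16)(6 11 18 13 14) = [0, 3, 5, 15, 1, 17, 11, 9, 8, 12, 4, 18, 16, 14, 6, 10, 2, 7, 13]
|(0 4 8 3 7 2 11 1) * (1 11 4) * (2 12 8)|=4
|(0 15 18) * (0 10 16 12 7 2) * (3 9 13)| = |(0 15 18 10 16 12 7 2)(3 9 13)| = 24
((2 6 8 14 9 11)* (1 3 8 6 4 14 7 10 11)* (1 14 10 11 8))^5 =(1 3)(2 11 7 8 10 4)(9 14) =[0, 3, 11, 1, 2, 5, 6, 8, 10, 14, 4, 7, 12, 13, 9]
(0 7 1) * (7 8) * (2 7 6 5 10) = [8, 0, 7, 3, 4, 10, 5, 1, 6, 9, 2] = (0 8 6 5 10 2 7 1)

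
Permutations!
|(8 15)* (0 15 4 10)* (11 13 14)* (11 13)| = |(0 15 8 4 10)(13 14)| = 10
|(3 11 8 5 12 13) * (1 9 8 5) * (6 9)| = |(1 6 9 8)(3 11 5 12 13)| = 20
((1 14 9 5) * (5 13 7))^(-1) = (1 5 7 13 9 14) = [0, 5, 2, 3, 4, 7, 6, 13, 8, 14, 10, 11, 12, 9, 1]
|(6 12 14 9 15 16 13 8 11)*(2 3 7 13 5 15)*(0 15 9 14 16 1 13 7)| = 13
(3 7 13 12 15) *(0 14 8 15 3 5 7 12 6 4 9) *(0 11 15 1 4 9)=(0 14 8 1 4)(3 12)(5 7 13 6 9 11 15)=[14, 4, 2, 12, 0, 7, 9, 13, 1, 11, 10, 15, 3, 6, 8, 5]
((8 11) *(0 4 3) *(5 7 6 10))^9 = (5 7 6 10)(8 11) = [0, 1, 2, 3, 4, 7, 10, 6, 11, 9, 5, 8]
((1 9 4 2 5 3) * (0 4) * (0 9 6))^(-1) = (9)(0 6 1 3 5 2 4) = [6, 3, 4, 5, 0, 2, 1, 7, 8, 9]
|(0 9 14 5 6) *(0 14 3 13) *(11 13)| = 15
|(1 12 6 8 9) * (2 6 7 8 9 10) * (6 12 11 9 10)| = |(1 11 9)(2 12 7 8 6 10)| = 6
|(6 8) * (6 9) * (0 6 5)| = 5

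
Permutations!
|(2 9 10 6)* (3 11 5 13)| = 4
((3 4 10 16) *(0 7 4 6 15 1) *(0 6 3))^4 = (0 16 10 4 7)(1 6 15) = [16, 6, 2, 3, 7, 5, 15, 0, 8, 9, 4, 11, 12, 13, 14, 1, 10]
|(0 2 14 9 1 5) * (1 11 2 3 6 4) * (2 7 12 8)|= |(0 3 6 4 1 5)(2 14 9 11 7 12 8)|= 42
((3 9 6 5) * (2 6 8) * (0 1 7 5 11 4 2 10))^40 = (11) = [0, 1, 2, 3, 4, 5, 6, 7, 8, 9, 10, 11]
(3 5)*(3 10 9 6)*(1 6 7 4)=[0, 6, 2, 5, 1, 10, 3, 4, 8, 7, 9]=(1 6 3 5 10 9 7 4)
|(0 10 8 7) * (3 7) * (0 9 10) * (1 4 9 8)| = |(1 4 9 10)(3 7 8)| = 12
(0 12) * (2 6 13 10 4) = (0 12)(2 6 13 10 4) = [12, 1, 6, 3, 2, 5, 13, 7, 8, 9, 4, 11, 0, 10]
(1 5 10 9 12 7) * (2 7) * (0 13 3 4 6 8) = (0 13 3 4 6 8)(1 5 10 9 12 2 7) = [13, 5, 7, 4, 6, 10, 8, 1, 0, 12, 9, 11, 2, 3]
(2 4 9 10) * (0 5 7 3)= (0 5 7 3)(2 4 9 10)= [5, 1, 4, 0, 9, 7, 6, 3, 8, 10, 2]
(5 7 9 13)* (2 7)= (2 7 9 13 5)= [0, 1, 7, 3, 4, 2, 6, 9, 8, 13, 10, 11, 12, 5]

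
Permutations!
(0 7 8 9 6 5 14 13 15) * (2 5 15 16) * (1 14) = [7, 14, 5, 3, 4, 1, 15, 8, 9, 6, 10, 11, 12, 16, 13, 0, 2] = (0 7 8 9 6 15)(1 14 13 16 2 5)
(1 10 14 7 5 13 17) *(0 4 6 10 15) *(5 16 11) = (0 4 6 10 14 7 16 11 5 13 17 1 15) = [4, 15, 2, 3, 6, 13, 10, 16, 8, 9, 14, 5, 12, 17, 7, 0, 11, 1]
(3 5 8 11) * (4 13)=(3 5 8 11)(4 13)=[0, 1, 2, 5, 13, 8, 6, 7, 11, 9, 10, 3, 12, 4]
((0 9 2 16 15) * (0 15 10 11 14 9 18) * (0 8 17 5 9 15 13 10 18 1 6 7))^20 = [0, 1, 9, 3, 4, 17, 6, 7, 18, 5, 10, 11, 12, 13, 14, 15, 2, 8, 16] = (2 9 5 17 8 18 16)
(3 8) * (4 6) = [0, 1, 2, 8, 6, 5, 4, 7, 3] = (3 8)(4 6)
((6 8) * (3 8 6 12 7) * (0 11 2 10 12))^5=(0 7 2 8 12 11 3 10)=[7, 1, 8, 10, 4, 5, 6, 2, 12, 9, 0, 3, 11]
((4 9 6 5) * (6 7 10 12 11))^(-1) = (4 5 6 11 12 10 7 9) = [0, 1, 2, 3, 5, 6, 11, 9, 8, 4, 7, 12, 10]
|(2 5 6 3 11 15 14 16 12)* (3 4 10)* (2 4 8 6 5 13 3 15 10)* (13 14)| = |(2 14 16 12 4)(3 11 10 15 13)(6 8)| = 10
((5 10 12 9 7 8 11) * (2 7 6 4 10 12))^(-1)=(2 10 4 6 9 12 5 11 8 7)=[0, 1, 10, 3, 6, 11, 9, 2, 7, 12, 4, 8, 5]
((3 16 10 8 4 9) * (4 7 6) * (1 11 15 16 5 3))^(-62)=(1 4 7 10 15)(6 8 16 11 9)=[0, 4, 2, 3, 7, 5, 8, 10, 16, 6, 15, 9, 12, 13, 14, 1, 11]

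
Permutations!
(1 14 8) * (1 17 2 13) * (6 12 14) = (1 6 12 14 8 17 2 13) = [0, 6, 13, 3, 4, 5, 12, 7, 17, 9, 10, 11, 14, 1, 8, 15, 16, 2]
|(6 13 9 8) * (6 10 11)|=6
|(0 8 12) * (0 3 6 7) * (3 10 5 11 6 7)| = 9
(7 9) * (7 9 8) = (9)(7 8) = [0, 1, 2, 3, 4, 5, 6, 8, 7, 9]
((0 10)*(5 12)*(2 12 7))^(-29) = (0 10)(2 7 5 12) = [10, 1, 7, 3, 4, 12, 6, 5, 8, 9, 0, 11, 2]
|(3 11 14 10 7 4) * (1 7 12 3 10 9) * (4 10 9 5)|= |(1 7 10 12 3 11 14 5 4 9)|= 10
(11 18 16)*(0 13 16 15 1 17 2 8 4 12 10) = (0 13 16 11 18 15 1 17 2 8 4 12 10) = [13, 17, 8, 3, 12, 5, 6, 7, 4, 9, 0, 18, 10, 16, 14, 1, 11, 2, 15]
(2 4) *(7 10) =(2 4)(7 10) =[0, 1, 4, 3, 2, 5, 6, 10, 8, 9, 7]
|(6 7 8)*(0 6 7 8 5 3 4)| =7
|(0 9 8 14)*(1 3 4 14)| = |(0 9 8 1 3 4 14)| = 7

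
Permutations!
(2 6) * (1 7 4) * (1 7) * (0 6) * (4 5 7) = (0 6 2)(5 7) = [6, 1, 0, 3, 4, 7, 2, 5]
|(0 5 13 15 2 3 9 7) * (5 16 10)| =10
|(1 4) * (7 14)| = |(1 4)(7 14)| = 2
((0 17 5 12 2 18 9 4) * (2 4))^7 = [5, 1, 18, 3, 17, 4, 6, 7, 8, 2, 10, 11, 0, 13, 14, 15, 16, 12, 9] = (0 5 4 17 12)(2 18 9)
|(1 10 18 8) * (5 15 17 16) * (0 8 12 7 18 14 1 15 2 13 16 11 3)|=12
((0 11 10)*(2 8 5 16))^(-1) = (0 10 11)(2 16 5 8) = [10, 1, 16, 3, 4, 8, 6, 7, 2, 9, 11, 0, 12, 13, 14, 15, 5]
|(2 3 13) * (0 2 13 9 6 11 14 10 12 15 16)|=|(0 2 3 9 6 11 14 10 12 15 16)|=11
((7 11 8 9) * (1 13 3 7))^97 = (1 9 8 11 7 3 13) = [0, 9, 2, 13, 4, 5, 6, 3, 11, 8, 10, 7, 12, 1]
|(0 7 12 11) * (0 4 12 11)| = 5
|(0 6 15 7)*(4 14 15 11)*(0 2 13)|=|(0 6 11 4 14 15 7 2 13)|=9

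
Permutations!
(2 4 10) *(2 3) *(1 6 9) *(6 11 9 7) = (1 11 9)(2 4 10 3)(6 7) = [0, 11, 4, 2, 10, 5, 7, 6, 8, 1, 3, 9]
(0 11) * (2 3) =[11, 1, 3, 2, 4, 5, 6, 7, 8, 9, 10, 0] =(0 11)(2 3)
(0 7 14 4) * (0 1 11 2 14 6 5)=[7, 11, 14, 3, 1, 0, 5, 6, 8, 9, 10, 2, 12, 13, 4]=(0 7 6 5)(1 11 2 14 4)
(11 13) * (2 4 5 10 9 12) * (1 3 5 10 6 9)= (1 3 5 6 9 12 2 4 10)(11 13)= [0, 3, 4, 5, 10, 6, 9, 7, 8, 12, 1, 13, 2, 11]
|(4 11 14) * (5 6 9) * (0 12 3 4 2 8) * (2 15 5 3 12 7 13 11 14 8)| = |(0 7 13 11 8)(3 4 14 15 5 6 9)| = 35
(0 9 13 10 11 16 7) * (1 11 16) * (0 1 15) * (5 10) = (0 9 13 5 10 16 7 1 11 15) = [9, 11, 2, 3, 4, 10, 6, 1, 8, 13, 16, 15, 12, 5, 14, 0, 7]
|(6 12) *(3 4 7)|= 6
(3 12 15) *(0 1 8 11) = (0 1 8 11)(3 12 15) = [1, 8, 2, 12, 4, 5, 6, 7, 11, 9, 10, 0, 15, 13, 14, 3]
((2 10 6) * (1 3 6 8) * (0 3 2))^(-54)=(1 10)(2 8)=[0, 10, 8, 3, 4, 5, 6, 7, 2, 9, 1]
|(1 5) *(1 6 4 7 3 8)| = 7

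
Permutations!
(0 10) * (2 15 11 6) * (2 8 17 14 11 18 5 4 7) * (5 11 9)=(0 10)(2 15 18 11 6 8 17 14 9 5 4 7)=[10, 1, 15, 3, 7, 4, 8, 2, 17, 5, 0, 6, 12, 13, 9, 18, 16, 14, 11]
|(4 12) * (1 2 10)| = 6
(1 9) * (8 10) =(1 9)(8 10) =[0, 9, 2, 3, 4, 5, 6, 7, 10, 1, 8]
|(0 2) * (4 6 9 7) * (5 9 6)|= 4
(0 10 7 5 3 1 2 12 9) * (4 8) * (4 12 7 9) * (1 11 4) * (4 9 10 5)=(0 5 3 11 9)(1 2 7 4 8 12)=[5, 2, 7, 11, 8, 3, 6, 4, 12, 0, 10, 9, 1]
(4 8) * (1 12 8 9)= (1 12 8 4 9)= [0, 12, 2, 3, 9, 5, 6, 7, 4, 1, 10, 11, 8]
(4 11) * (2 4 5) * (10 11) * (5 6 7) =(2 4 10 11 6 7 5) =[0, 1, 4, 3, 10, 2, 7, 5, 8, 9, 11, 6]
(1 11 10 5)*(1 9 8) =(1 11 10 5 9 8) =[0, 11, 2, 3, 4, 9, 6, 7, 1, 8, 5, 10]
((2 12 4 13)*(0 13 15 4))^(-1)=(0 12 2 13)(4 15)=[12, 1, 13, 3, 15, 5, 6, 7, 8, 9, 10, 11, 2, 0, 14, 4]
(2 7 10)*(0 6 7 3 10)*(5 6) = (0 5 6 7)(2 3 10) = [5, 1, 3, 10, 4, 6, 7, 0, 8, 9, 2]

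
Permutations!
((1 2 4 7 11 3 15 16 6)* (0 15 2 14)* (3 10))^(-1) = (0 14 1 6 16 15)(2 3 10 11 7 4) = [14, 6, 3, 10, 2, 5, 16, 4, 8, 9, 11, 7, 12, 13, 1, 0, 15]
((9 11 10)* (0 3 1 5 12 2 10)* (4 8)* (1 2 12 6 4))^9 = (12)(0 10)(1 8 4 6 5)(2 11)(3 9) = [10, 8, 11, 9, 6, 1, 5, 7, 4, 3, 0, 2, 12]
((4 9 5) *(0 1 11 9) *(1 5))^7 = (0 5 4)(1 11 9) = [5, 11, 2, 3, 0, 4, 6, 7, 8, 1, 10, 9]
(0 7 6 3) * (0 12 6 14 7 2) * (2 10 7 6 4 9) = (0 10 7 14 6 3 12 4 9 2) = [10, 1, 0, 12, 9, 5, 3, 14, 8, 2, 7, 11, 4, 13, 6]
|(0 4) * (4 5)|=3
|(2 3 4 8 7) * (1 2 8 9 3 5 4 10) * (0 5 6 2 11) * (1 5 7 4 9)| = 12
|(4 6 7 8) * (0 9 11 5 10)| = |(0 9 11 5 10)(4 6 7 8)| = 20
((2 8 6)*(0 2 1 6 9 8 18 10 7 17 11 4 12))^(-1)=(0 12 4 11 17 7 10 18 2)(1 6)(8 9)=[12, 6, 0, 3, 11, 5, 1, 10, 9, 8, 18, 17, 4, 13, 14, 15, 16, 7, 2]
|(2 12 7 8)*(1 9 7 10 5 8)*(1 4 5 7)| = 14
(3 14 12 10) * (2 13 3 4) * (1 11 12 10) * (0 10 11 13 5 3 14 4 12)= (0 10 12 1 13 14 11)(2 5 3 4)= [10, 13, 5, 4, 2, 3, 6, 7, 8, 9, 12, 0, 1, 14, 11]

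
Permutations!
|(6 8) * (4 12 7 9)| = |(4 12 7 9)(6 8)| = 4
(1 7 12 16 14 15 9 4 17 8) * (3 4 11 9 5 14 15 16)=[0, 7, 2, 4, 17, 14, 6, 12, 1, 11, 10, 9, 3, 13, 16, 5, 15, 8]=(1 7 12 3 4 17 8)(5 14 16 15)(9 11)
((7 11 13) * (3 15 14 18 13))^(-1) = (3 11 7 13 18 14 15) = [0, 1, 2, 11, 4, 5, 6, 13, 8, 9, 10, 7, 12, 18, 15, 3, 16, 17, 14]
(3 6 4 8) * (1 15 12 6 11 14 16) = (1 15 12 6 4 8 3 11 14 16) = [0, 15, 2, 11, 8, 5, 4, 7, 3, 9, 10, 14, 6, 13, 16, 12, 1]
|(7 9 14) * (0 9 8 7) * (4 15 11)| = 6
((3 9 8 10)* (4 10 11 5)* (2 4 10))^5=[0, 1, 4, 10, 2, 11, 6, 7, 9, 3, 5, 8]=(2 4)(3 10 5 11 8 9)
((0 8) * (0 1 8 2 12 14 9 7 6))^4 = (0 9 2 7 12 6 14) = [9, 1, 7, 3, 4, 5, 14, 12, 8, 2, 10, 11, 6, 13, 0]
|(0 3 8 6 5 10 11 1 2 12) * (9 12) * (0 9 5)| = |(0 3 8 6)(1 2 5 10 11)(9 12)| = 20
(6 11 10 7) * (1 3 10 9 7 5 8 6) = (1 3 10 5 8 6 11 9 7) = [0, 3, 2, 10, 4, 8, 11, 1, 6, 7, 5, 9]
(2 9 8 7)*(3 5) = (2 9 8 7)(3 5) = [0, 1, 9, 5, 4, 3, 6, 2, 7, 8]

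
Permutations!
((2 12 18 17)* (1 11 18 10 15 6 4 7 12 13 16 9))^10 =(1 18 2 16)(4 15 12)(6 10 7)(9 11 17 13) =[0, 18, 16, 3, 15, 5, 10, 6, 8, 11, 7, 17, 4, 9, 14, 12, 1, 13, 2]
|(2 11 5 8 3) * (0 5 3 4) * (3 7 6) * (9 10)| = 20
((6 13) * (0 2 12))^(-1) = (0 12 2)(6 13) = [12, 1, 0, 3, 4, 5, 13, 7, 8, 9, 10, 11, 2, 6]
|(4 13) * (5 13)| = |(4 5 13)| = 3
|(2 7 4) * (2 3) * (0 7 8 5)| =7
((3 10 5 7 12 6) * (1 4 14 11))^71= (1 11 14 4)(3 6 12 7 5 10)= [0, 11, 2, 6, 1, 10, 12, 5, 8, 9, 3, 14, 7, 13, 4]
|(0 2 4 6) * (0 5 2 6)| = |(0 6 5 2 4)| = 5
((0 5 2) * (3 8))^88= [5, 1, 0, 3, 4, 2, 6, 7, 8]= (8)(0 5 2)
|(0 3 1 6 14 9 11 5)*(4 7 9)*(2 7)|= |(0 3 1 6 14 4 2 7 9 11 5)|= 11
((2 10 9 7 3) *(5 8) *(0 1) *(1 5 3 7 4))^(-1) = (0 1 4 9 10 2 3 8 5) = [1, 4, 3, 8, 9, 0, 6, 7, 5, 10, 2]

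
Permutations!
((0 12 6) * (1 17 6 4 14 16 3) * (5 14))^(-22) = [17, 16, 2, 14, 0, 12, 1, 7, 8, 9, 10, 11, 6, 13, 4, 15, 5, 3] = (0 17 3 14 4)(1 16 5 12 6)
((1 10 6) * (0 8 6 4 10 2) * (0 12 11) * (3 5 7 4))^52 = (0 1 11 6 12 8 2)(3 7 10 5 4) = [1, 11, 0, 7, 3, 4, 12, 10, 2, 9, 5, 6, 8]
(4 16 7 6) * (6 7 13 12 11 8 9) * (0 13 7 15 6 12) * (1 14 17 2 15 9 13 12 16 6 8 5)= (0 12 11 5 1 14 17 2 15 8 13)(4 6)(7 9 16)= [12, 14, 15, 3, 6, 1, 4, 9, 13, 16, 10, 5, 11, 0, 17, 8, 7, 2]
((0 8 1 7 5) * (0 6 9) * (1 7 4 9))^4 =(0 6)(1 8)(4 7)(5 9) =[6, 8, 2, 3, 7, 9, 0, 4, 1, 5]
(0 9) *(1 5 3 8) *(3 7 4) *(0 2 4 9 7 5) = (0 7 9 2 4 3 8 1) = [7, 0, 4, 8, 3, 5, 6, 9, 1, 2]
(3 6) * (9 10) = (3 6)(9 10) = [0, 1, 2, 6, 4, 5, 3, 7, 8, 10, 9]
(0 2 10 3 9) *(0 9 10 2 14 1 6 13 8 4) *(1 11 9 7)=(0 14 11 9 7 1 6 13 8 4)(3 10)=[14, 6, 2, 10, 0, 5, 13, 1, 4, 7, 3, 9, 12, 8, 11]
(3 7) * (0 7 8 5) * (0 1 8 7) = (1 8 5)(3 7) = [0, 8, 2, 7, 4, 1, 6, 3, 5]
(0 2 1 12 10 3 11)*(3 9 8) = (0 2 1 12 10 9 8 3 11) = [2, 12, 1, 11, 4, 5, 6, 7, 3, 8, 9, 0, 10]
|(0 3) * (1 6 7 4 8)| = |(0 3)(1 6 7 4 8)| = 10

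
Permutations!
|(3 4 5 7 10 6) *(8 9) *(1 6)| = |(1 6 3 4 5 7 10)(8 9)| = 14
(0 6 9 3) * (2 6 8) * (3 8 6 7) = (0 6 9 8 2 7 3) = [6, 1, 7, 0, 4, 5, 9, 3, 2, 8]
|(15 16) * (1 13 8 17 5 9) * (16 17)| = |(1 13 8 16 15 17 5 9)| = 8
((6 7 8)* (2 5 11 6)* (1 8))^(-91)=[0, 1, 2, 3, 4, 5, 6, 7, 8, 9, 10, 11]=(11)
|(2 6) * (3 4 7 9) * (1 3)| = 10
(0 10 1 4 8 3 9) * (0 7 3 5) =(0 10 1 4 8 5)(3 9 7) =[10, 4, 2, 9, 8, 0, 6, 3, 5, 7, 1]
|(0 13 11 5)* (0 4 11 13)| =|(13)(4 11 5)| =3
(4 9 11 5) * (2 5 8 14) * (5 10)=[0, 1, 10, 3, 9, 4, 6, 7, 14, 11, 5, 8, 12, 13, 2]=(2 10 5 4 9 11 8 14)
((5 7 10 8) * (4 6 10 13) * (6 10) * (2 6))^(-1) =(2 6)(4 13 7 5 8 10) =[0, 1, 6, 3, 13, 8, 2, 5, 10, 9, 4, 11, 12, 7]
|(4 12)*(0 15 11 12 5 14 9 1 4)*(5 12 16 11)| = 8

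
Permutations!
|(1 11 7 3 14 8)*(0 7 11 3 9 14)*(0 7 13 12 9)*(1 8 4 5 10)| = |(0 13 12 9 14 4 5 10 1 3 7)| = 11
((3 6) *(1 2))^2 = [0, 1, 2, 3, 4, 5, 6] = (6)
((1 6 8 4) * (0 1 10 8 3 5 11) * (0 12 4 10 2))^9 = (12)(8 10) = [0, 1, 2, 3, 4, 5, 6, 7, 10, 9, 8, 11, 12]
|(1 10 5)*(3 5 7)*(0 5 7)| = 4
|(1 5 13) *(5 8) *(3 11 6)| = |(1 8 5 13)(3 11 6)| = 12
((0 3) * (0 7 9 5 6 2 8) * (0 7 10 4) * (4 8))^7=(0 6 7 3 2 9 10 4 5 8)=[6, 1, 9, 2, 5, 8, 7, 3, 0, 10, 4]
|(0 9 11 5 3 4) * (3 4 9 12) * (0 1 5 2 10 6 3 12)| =6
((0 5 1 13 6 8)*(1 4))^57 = (0 5 4 1 13 6 8) = [5, 13, 2, 3, 1, 4, 8, 7, 0, 9, 10, 11, 12, 6]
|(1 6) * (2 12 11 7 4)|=10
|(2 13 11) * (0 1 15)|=3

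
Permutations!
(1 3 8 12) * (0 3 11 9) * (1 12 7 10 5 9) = (12)(0 3 8 7 10 5 9)(1 11) = [3, 11, 2, 8, 4, 9, 6, 10, 7, 0, 5, 1, 12]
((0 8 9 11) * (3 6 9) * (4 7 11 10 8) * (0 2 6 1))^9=(0 3 10 6 11 4 1 8 9 2 7)=[3, 8, 7, 10, 1, 5, 11, 0, 9, 2, 6, 4]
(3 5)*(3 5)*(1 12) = (1 12) = [0, 12, 2, 3, 4, 5, 6, 7, 8, 9, 10, 11, 1]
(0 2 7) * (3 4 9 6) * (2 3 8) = (0 3 4 9 6 8 2 7) = [3, 1, 7, 4, 9, 5, 8, 0, 2, 6]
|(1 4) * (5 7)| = 2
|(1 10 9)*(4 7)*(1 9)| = 2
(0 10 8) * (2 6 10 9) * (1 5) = (0 9 2 6 10 8)(1 5) = [9, 5, 6, 3, 4, 1, 10, 7, 0, 2, 8]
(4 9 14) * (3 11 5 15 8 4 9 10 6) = (3 11 5 15 8 4 10 6)(9 14) = [0, 1, 2, 11, 10, 15, 3, 7, 4, 14, 6, 5, 12, 13, 9, 8]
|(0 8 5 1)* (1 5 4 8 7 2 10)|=|(0 7 2 10 1)(4 8)|=10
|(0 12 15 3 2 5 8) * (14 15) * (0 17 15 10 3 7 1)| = |(0 12 14 10 3 2 5 8 17 15 7 1)| = 12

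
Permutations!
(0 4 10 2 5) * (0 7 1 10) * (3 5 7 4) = (0 3 5 4)(1 10 2 7) = [3, 10, 7, 5, 0, 4, 6, 1, 8, 9, 2]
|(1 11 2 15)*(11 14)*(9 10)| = |(1 14 11 2 15)(9 10)| = 10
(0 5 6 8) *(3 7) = (0 5 6 8)(3 7) = [5, 1, 2, 7, 4, 6, 8, 3, 0]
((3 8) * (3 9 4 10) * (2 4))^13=[0, 1, 4, 8, 10, 5, 6, 7, 9, 2, 3]=(2 4 10 3 8 9)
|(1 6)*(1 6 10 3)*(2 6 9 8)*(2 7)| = |(1 10 3)(2 6 9 8 7)| = 15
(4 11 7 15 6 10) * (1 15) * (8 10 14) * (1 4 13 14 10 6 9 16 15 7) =(1 7 4 11)(6 10 13 14 8)(9 16 15) =[0, 7, 2, 3, 11, 5, 10, 4, 6, 16, 13, 1, 12, 14, 8, 9, 15]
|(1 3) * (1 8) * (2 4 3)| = |(1 2 4 3 8)| = 5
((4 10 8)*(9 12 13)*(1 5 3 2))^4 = (4 10 8)(9 12 13) = [0, 1, 2, 3, 10, 5, 6, 7, 4, 12, 8, 11, 13, 9]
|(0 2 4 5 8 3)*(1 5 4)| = 6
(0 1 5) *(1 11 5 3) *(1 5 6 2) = (0 11 6 2 1 3 5) = [11, 3, 1, 5, 4, 0, 2, 7, 8, 9, 10, 6]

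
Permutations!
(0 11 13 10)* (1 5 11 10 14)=[10, 5, 2, 3, 4, 11, 6, 7, 8, 9, 0, 13, 12, 14, 1]=(0 10)(1 5 11 13 14)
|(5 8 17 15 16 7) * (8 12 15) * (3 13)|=|(3 13)(5 12 15 16 7)(8 17)|=10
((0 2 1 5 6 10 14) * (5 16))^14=(0 10 5 1)(2 14 6 16)=[10, 0, 14, 3, 4, 1, 16, 7, 8, 9, 5, 11, 12, 13, 6, 15, 2]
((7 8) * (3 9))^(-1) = (3 9)(7 8) = [0, 1, 2, 9, 4, 5, 6, 8, 7, 3]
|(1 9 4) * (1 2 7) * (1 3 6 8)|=|(1 9 4 2 7 3 6 8)|=8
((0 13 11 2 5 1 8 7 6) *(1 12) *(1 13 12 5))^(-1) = (0 6 7 8 1 2 11 13 12) = [6, 2, 11, 3, 4, 5, 7, 8, 1, 9, 10, 13, 0, 12]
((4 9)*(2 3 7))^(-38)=[0, 1, 3, 7, 4, 5, 6, 2, 8, 9]=(9)(2 3 7)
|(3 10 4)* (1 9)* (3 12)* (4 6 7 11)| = 14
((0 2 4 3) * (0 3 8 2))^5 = (2 8 4) = [0, 1, 8, 3, 2, 5, 6, 7, 4]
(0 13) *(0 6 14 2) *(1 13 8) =(0 8 1 13 6 14 2) =[8, 13, 0, 3, 4, 5, 14, 7, 1, 9, 10, 11, 12, 6, 2]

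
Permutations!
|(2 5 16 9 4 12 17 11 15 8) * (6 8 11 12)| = 14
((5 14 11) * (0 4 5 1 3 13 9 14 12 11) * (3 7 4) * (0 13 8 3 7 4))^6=(14)(1 4 5 12 11)=[0, 4, 2, 3, 5, 12, 6, 7, 8, 9, 10, 1, 11, 13, 14]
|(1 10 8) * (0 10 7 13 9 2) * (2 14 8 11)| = 12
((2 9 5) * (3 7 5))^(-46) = [0, 1, 5, 9, 4, 7, 6, 3, 8, 2] = (2 5 7 3 9)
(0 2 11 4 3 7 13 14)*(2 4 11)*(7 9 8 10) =(0 4 3 9 8 10 7 13 14) =[4, 1, 2, 9, 3, 5, 6, 13, 10, 8, 7, 11, 12, 14, 0]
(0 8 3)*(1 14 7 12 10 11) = (0 8 3)(1 14 7 12 10 11) = [8, 14, 2, 0, 4, 5, 6, 12, 3, 9, 11, 1, 10, 13, 7]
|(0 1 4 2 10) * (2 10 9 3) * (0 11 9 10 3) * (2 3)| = 7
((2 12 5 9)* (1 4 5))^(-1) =[0, 12, 9, 3, 1, 4, 6, 7, 8, 5, 10, 11, 2] =(1 12 2 9 5 4)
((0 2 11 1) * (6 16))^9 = (0 2 11 1)(6 16) = [2, 0, 11, 3, 4, 5, 16, 7, 8, 9, 10, 1, 12, 13, 14, 15, 6]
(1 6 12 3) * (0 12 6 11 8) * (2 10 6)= (0 12 3 1 11 8)(2 10 6)= [12, 11, 10, 1, 4, 5, 2, 7, 0, 9, 6, 8, 3]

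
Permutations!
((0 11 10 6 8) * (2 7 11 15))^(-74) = (0 6 11 2)(7 15 8 10) = [6, 1, 0, 3, 4, 5, 11, 15, 10, 9, 7, 2, 12, 13, 14, 8]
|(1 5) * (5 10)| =3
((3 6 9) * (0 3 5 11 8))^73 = (0 9 8 6 11 3 5) = [9, 1, 2, 5, 4, 0, 11, 7, 6, 8, 10, 3]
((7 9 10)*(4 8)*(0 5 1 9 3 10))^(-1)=(0 9 1 5)(3 7 10)(4 8)=[9, 5, 2, 7, 8, 0, 6, 10, 4, 1, 3]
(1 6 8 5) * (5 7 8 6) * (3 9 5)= (1 3 9 5)(7 8)= [0, 3, 2, 9, 4, 1, 6, 8, 7, 5]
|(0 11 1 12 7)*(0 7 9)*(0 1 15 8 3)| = 15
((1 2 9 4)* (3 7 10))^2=[0, 9, 4, 10, 2, 5, 6, 3, 8, 1, 7]=(1 9)(2 4)(3 10 7)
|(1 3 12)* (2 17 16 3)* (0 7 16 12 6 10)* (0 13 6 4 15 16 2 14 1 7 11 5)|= 12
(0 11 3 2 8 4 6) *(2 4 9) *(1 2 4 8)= (0 11 3 8 9 4 6)(1 2)= [11, 2, 1, 8, 6, 5, 0, 7, 9, 4, 10, 3]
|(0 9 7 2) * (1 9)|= 5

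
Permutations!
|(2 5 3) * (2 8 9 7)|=|(2 5 3 8 9 7)|=6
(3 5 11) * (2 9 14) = (2 9 14)(3 5 11) = [0, 1, 9, 5, 4, 11, 6, 7, 8, 14, 10, 3, 12, 13, 2]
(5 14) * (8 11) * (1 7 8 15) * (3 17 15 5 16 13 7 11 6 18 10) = [0, 11, 2, 17, 4, 14, 18, 8, 6, 9, 3, 5, 12, 7, 16, 1, 13, 15, 10] = (1 11 5 14 16 13 7 8 6 18 10 3 17 15)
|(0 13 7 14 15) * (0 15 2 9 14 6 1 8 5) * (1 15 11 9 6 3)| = |(0 13 7 3 1 8 5)(2 6 15 11 9 14)| = 42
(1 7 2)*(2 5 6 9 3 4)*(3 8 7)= (1 3 4 2)(5 6 9 8 7)= [0, 3, 1, 4, 2, 6, 9, 5, 7, 8]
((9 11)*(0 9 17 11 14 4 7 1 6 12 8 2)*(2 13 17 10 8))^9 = (8 10 11 17 13) = [0, 1, 2, 3, 4, 5, 6, 7, 10, 9, 11, 17, 12, 8, 14, 15, 16, 13]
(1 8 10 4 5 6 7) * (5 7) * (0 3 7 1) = (0 3 7)(1 8 10 4)(5 6) = [3, 8, 2, 7, 1, 6, 5, 0, 10, 9, 4]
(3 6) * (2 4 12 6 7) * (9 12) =[0, 1, 4, 7, 9, 5, 3, 2, 8, 12, 10, 11, 6] =(2 4 9 12 6 3 7)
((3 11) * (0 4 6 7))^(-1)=(0 7 6 4)(3 11)=[7, 1, 2, 11, 0, 5, 4, 6, 8, 9, 10, 3]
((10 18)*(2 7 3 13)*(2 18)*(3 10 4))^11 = (2 10 7)(3 4 18 13) = [0, 1, 10, 4, 18, 5, 6, 2, 8, 9, 7, 11, 12, 3, 14, 15, 16, 17, 13]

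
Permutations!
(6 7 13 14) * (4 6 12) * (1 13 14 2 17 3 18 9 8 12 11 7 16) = [0, 13, 17, 18, 6, 5, 16, 14, 12, 8, 10, 7, 4, 2, 11, 15, 1, 3, 9] = (1 13 2 17 3 18 9 8 12 4 6 16)(7 14 11)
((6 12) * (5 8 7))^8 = [0, 1, 2, 3, 4, 7, 6, 8, 5, 9, 10, 11, 12] = (12)(5 7 8)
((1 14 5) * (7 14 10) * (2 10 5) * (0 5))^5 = (0 1 5)(2 10 7 14) = [1, 5, 10, 3, 4, 0, 6, 14, 8, 9, 7, 11, 12, 13, 2]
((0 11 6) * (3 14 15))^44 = [6, 1, 2, 15, 4, 5, 11, 7, 8, 9, 10, 0, 12, 13, 3, 14] = (0 6 11)(3 15 14)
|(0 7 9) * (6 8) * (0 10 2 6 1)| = 8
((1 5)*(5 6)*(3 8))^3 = (3 8) = [0, 1, 2, 8, 4, 5, 6, 7, 3]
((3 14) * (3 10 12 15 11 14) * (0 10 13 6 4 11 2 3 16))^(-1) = (0 16 3 2 15 12 10)(4 6 13 14 11) = [16, 1, 15, 2, 6, 5, 13, 7, 8, 9, 0, 4, 10, 14, 11, 12, 3]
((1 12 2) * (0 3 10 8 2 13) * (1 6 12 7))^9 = [3, 7, 6, 10, 4, 5, 12, 1, 2, 9, 8, 11, 13, 0] = (0 3 10 8 2 6 12 13)(1 7)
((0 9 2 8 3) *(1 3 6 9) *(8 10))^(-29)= [1, 3, 10, 0, 4, 5, 9, 7, 6, 2, 8]= (0 1 3)(2 10 8 6 9)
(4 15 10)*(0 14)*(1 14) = [1, 14, 2, 3, 15, 5, 6, 7, 8, 9, 4, 11, 12, 13, 0, 10] = (0 1 14)(4 15 10)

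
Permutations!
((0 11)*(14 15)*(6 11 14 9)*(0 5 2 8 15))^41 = [14, 1, 5, 3, 4, 11, 9, 7, 2, 15, 10, 6, 12, 13, 0, 8] = (0 14)(2 5 11 6 9 15 8)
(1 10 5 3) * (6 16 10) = [0, 6, 2, 1, 4, 3, 16, 7, 8, 9, 5, 11, 12, 13, 14, 15, 10] = (1 6 16 10 5 3)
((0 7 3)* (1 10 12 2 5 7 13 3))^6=[0, 1, 2, 3, 4, 5, 6, 7, 8, 9, 10, 11, 12, 13]=(13)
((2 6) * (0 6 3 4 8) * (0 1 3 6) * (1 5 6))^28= (8)= [0, 1, 2, 3, 4, 5, 6, 7, 8]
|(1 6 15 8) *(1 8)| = |(1 6 15)| = 3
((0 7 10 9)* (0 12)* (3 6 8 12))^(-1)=(0 12 8 6 3 9 10 7)=[12, 1, 2, 9, 4, 5, 3, 0, 6, 10, 7, 11, 8]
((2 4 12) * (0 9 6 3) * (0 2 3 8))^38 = (0 6)(2 12)(3 4)(8 9) = [6, 1, 12, 4, 3, 5, 0, 7, 9, 8, 10, 11, 2]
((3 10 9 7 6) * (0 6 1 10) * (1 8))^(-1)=(0 3 6)(1 8 7 9 10)=[3, 8, 2, 6, 4, 5, 0, 9, 7, 10, 1]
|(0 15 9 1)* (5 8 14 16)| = 4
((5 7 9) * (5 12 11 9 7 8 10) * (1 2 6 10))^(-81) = (12)(1 10)(2 5)(6 8) = [0, 10, 5, 3, 4, 2, 8, 7, 6, 9, 1, 11, 12]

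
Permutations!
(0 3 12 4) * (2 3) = (0 2 3 12 4) = [2, 1, 3, 12, 0, 5, 6, 7, 8, 9, 10, 11, 4]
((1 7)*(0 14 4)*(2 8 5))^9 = [0, 7, 2, 3, 4, 5, 6, 1, 8, 9, 10, 11, 12, 13, 14] = (14)(1 7)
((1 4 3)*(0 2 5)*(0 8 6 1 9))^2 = (0 5 6 4 9 2 8 1 3) = [5, 3, 8, 0, 9, 6, 4, 7, 1, 2]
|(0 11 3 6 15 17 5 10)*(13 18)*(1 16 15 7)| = |(0 11 3 6 7 1 16 15 17 5 10)(13 18)| = 22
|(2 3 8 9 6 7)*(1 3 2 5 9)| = 12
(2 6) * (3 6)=(2 3 6)=[0, 1, 3, 6, 4, 5, 2]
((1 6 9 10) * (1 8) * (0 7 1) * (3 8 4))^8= (0 8 3 4 10 9 6 1 7)= [8, 7, 2, 4, 10, 5, 1, 0, 3, 6, 9]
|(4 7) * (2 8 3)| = |(2 8 3)(4 7)| = 6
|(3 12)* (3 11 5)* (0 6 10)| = |(0 6 10)(3 12 11 5)| = 12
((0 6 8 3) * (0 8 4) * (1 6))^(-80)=[0, 1, 2, 3, 4, 5, 6, 7, 8]=(8)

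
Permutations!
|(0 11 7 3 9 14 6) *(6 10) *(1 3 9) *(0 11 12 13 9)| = |(0 12 13 9 14 10 6 11 7)(1 3)| = 18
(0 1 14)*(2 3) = (0 1 14)(2 3) = [1, 14, 3, 2, 4, 5, 6, 7, 8, 9, 10, 11, 12, 13, 0]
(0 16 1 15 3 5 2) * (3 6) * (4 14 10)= (0 16 1 15 6 3 5 2)(4 14 10)= [16, 15, 0, 5, 14, 2, 3, 7, 8, 9, 4, 11, 12, 13, 10, 6, 1]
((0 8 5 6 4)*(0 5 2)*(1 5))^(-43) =(0 2 8)(1 5 6 4) =[2, 5, 8, 3, 1, 6, 4, 7, 0]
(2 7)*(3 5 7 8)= (2 8 3 5 7)= [0, 1, 8, 5, 4, 7, 6, 2, 3]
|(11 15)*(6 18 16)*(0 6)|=4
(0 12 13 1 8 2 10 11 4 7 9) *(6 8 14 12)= (0 6 8 2 10 11 4 7 9)(1 14 12 13)= [6, 14, 10, 3, 7, 5, 8, 9, 2, 0, 11, 4, 13, 1, 12]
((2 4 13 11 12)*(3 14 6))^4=(2 12 11 13 4)(3 14 6)=[0, 1, 12, 14, 2, 5, 3, 7, 8, 9, 10, 13, 11, 4, 6]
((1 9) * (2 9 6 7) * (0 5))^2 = (1 7 9 6 2) = [0, 7, 1, 3, 4, 5, 2, 9, 8, 6]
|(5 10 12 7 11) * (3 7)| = |(3 7 11 5 10 12)| = 6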